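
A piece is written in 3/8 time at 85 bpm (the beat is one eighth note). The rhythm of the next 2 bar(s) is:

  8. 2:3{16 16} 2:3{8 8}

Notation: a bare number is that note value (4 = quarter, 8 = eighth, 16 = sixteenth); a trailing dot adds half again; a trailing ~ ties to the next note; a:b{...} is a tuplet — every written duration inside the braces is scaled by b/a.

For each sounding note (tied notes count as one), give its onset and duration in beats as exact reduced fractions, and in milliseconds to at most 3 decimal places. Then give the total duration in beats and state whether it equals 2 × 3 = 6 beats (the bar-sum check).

1) 0.0ms=0b +1058.824ms=3/2b
2) 1058.824ms=3/2b +529.412ms=3/4b
3) 1588.235ms=9/4b +529.412ms=3/4b
4) 2117.647ms=3b +1058.824ms=3/2b
5) 3176.471ms=9/2b +1058.824ms=3/2b
Σ=6b of 6 (85bpm 3/8) — PASS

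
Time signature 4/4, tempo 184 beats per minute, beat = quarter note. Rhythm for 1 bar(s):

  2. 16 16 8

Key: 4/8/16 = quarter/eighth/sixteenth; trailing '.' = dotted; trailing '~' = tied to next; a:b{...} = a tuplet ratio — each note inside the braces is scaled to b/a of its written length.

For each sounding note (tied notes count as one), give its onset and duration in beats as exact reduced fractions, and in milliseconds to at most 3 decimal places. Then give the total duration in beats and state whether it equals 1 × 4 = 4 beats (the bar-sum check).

1) 0.0ms=0b +978.261ms=3b
2) 978.261ms=3b +81.522ms=1/4b
3) 1059.783ms=13/4b +81.522ms=1/4b
4) 1141.304ms=7/2b +163.043ms=1/2b
Σ=4b of 4 (184bpm 4/4) — PASS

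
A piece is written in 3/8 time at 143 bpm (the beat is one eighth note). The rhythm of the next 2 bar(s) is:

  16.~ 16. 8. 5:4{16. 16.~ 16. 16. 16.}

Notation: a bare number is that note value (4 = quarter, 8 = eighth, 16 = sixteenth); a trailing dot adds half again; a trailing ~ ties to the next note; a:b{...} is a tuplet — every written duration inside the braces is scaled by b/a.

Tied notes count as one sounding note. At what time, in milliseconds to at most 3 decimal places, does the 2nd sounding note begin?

1. 0.0ms @ 0 + 629.371ms (3/2)
2. 629.371ms @ 3/2 + 629.371ms (3/2)
3. 1258.741ms @ 3 + 251.748ms (3/5)
4. 1510.49ms @ 18/5 + 503.497ms (6/5)
5. 2013.986ms @ 24/5 + 251.748ms (3/5)
6. 2265.734ms @ 27/5 + 251.748ms (3/5)

note 2 onset = 3/2b = 629.371ms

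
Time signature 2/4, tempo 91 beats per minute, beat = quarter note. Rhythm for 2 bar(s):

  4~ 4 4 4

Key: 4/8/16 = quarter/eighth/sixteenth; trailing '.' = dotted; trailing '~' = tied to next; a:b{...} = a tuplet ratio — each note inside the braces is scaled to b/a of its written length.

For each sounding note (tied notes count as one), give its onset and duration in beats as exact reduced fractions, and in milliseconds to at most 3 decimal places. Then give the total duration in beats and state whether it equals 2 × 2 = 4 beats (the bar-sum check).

1) 0.0ms=0b +1318.681ms=2b
2) 1318.681ms=2b +659.341ms=1b
3) 1978.022ms=3b +659.341ms=1b
Σ=4b of 4 (91bpm 2/4) — PASS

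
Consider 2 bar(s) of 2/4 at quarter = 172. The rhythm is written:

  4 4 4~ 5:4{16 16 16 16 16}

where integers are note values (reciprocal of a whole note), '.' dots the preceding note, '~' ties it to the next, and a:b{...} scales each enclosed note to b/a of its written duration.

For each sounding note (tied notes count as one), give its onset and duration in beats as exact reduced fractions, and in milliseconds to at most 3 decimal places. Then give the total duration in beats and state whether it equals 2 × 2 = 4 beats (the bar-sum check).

1) 0.0ms=0b +348.837ms=1b
2) 348.837ms=1b +348.837ms=1b
3) 697.674ms=2b +418.605ms=6/5b
4) 1116.279ms=16/5b +69.767ms=1/5b
5) 1186.047ms=17/5b +69.767ms=1/5b
6) 1255.814ms=18/5b +69.767ms=1/5b
7) 1325.581ms=19/5b +69.767ms=1/5b
Σ=4b of 4 (172bpm 2/4) — PASS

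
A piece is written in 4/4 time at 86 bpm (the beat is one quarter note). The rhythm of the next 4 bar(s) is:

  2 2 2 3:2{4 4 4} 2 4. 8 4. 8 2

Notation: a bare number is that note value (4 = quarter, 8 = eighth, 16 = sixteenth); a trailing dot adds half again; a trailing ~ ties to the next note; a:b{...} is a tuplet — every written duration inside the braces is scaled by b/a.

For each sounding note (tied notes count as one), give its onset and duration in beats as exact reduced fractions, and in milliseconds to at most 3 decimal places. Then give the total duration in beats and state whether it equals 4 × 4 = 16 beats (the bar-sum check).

1) 0.0ms=0b +1395.349ms=2b
2) 1395.349ms=2b +1395.349ms=2b
3) 2790.698ms=4b +1395.349ms=2b
4) 4186.047ms=6b +465.116ms=2/3b
5) 4651.163ms=20/3b +465.116ms=2/3b
6) 5116.279ms=22/3b +465.116ms=2/3b
7) 5581.395ms=8b +1395.349ms=2b
8) 6976.744ms=10b +1046.512ms=3/2b
9) 8023.256ms=23/2b +348.837ms=1/2b
10) 8372.093ms=12b +1046.512ms=3/2b
11) 9418.605ms=27/2b +348.837ms=1/2b
12) 9767.442ms=14b +1395.349ms=2b
Σ=16b of 16 (86bpm 4/4) — PASS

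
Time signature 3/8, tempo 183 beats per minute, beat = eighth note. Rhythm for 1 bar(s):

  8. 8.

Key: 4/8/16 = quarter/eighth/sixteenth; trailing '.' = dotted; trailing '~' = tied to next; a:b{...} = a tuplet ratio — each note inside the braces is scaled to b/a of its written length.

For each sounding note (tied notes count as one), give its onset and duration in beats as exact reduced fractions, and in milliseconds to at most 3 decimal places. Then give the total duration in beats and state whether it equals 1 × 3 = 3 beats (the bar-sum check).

1) 0.0ms=0b +491.803ms=3/2b
2) 491.803ms=3/2b +491.803ms=3/2b
Σ=3b of 3 (183bpm 3/8) — PASS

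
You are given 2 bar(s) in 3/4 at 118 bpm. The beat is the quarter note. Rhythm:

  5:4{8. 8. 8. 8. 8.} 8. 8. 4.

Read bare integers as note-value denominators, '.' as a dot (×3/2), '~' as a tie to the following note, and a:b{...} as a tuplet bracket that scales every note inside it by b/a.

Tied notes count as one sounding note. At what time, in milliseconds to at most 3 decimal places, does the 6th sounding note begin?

1. 0.0ms @ 0 + 305.085ms (3/5)
2. 305.085ms @ 3/5 + 305.085ms (3/5)
3. 610.169ms @ 6/5 + 305.085ms (3/5)
4. 915.254ms @ 9/5 + 305.085ms (3/5)
5. 1220.339ms @ 12/5 + 305.085ms (3/5)
6. 1525.424ms @ 3 + 381.356ms (3/4)
7. 1906.78ms @ 15/4 + 381.356ms (3/4)
8. 2288.136ms @ 9/2 + 762.712ms (3/2)

note 6 onset = 3b = 1525.424ms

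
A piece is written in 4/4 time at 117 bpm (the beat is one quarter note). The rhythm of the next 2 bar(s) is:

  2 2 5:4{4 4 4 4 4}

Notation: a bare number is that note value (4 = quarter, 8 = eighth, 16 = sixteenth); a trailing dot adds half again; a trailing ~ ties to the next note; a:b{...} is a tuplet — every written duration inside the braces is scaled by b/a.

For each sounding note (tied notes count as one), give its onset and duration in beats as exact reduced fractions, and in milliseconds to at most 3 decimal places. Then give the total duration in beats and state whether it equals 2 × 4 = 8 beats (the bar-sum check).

1) 0.0ms=0b +1025.641ms=2b
2) 1025.641ms=2b +1025.641ms=2b
3) 2051.282ms=4b +410.256ms=4/5b
4) 2461.538ms=24/5b +410.256ms=4/5b
5) 2871.795ms=28/5b +410.256ms=4/5b
6) 3282.051ms=32/5b +410.256ms=4/5b
7) 3692.308ms=36/5b +410.256ms=4/5b
Σ=8b of 8 (117bpm 4/4) — PASS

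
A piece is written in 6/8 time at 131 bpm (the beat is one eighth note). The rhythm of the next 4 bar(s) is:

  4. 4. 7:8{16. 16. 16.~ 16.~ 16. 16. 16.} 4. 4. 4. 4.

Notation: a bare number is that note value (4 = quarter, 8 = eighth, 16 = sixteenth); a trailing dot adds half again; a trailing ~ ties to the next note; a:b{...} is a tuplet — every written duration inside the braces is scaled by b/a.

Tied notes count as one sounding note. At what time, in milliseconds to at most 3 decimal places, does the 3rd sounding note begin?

1. 0.0ms @ 0 + 1374.046ms (3)
2. 1374.046ms @ 3 + 1374.046ms (3)
3. 2748.092ms @ 6 + 392.585ms (6/7)
4. 3140.676ms @ 48/7 + 392.585ms (6/7)
5. 3533.261ms @ 54/7 + 1177.754ms (18/7)
6. 4711.014ms @ 72/7 + 392.585ms (6/7)
7. 5103.599ms @ 78/7 + 392.585ms (6/7)
8. 5496.183ms @ 12 + 1374.046ms (3)
9. 6870.229ms @ 15 + 1374.046ms (3)
10. 8244.275ms @ 18 + 1374.046ms (3)
11. 9618.321ms @ 21 + 1374.046ms (3)

note 3 onset = 6b = 2748.092ms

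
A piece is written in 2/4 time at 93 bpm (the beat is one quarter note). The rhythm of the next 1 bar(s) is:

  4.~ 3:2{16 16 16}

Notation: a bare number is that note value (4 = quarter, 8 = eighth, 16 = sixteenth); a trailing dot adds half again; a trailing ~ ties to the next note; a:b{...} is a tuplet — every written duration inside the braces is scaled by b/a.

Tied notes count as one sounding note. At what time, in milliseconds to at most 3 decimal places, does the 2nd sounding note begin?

note 2 onset = 5/3b = 1075.269ms

1. 0.0ms @ 0 + 1075.269ms (5/3)
2. 1075.269ms @ 5/3 + 107.527ms (1/6)
3. 1182.796ms @ 11/6 + 107.527ms (1/6)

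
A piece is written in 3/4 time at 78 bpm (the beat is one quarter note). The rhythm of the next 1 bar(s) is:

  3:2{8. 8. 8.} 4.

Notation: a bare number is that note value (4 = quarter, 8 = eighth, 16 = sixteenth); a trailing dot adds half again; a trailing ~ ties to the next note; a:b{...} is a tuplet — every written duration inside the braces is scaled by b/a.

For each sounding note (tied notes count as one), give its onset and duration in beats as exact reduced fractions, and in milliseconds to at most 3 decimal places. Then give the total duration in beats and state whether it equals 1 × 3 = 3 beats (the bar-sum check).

1) 0.0ms=0b +384.615ms=1/2b
2) 384.615ms=1/2b +384.615ms=1/2b
3) 769.231ms=1b +384.615ms=1/2b
4) 1153.846ms=3/2b +1153.846ms=3/2b
Σ=3b of 3 (78bpm 3/4) — PASS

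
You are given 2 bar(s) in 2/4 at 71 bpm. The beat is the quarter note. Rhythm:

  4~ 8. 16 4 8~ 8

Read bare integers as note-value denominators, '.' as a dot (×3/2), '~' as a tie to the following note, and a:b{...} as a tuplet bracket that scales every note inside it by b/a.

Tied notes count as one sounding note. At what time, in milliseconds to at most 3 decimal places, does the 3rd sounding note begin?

note 3 onset = 2b = 1690.141ms

1. 0.0ms @ 0 + 1478.873ms (7/4)
2. 1478.873ms @ 7/4 + 211.268ms (1/4)
3. 1690.141ms @ 2 + 845.07ms (1)
4. 2535.211ms @ 3 + 845.07ms (1)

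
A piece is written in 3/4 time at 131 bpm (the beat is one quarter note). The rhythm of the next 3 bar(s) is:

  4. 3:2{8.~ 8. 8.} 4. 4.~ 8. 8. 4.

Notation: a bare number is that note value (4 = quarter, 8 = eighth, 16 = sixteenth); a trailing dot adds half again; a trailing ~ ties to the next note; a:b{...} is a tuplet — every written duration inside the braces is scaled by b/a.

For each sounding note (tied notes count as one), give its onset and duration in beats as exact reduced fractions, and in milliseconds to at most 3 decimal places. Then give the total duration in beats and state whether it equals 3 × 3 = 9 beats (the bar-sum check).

1) 0.0ms=0b +687.023ms=3/2b
2) 687.023ms=3/2b +458.015ms=1b
3) 1145.038ms=5/2b +229.008ms=1/2b
4) 1374.046ms=3b +687.023ms=3/2b
5) 2061.069ms=9/2b +1030.534ms=9/4b
6) 3091.603ms=27/4b +343.511ms=3/4b
7) 3435.115ms=15/2b +687.023ms=3/2b
Σ=9b of 9 (131bpm 3/4) — PASS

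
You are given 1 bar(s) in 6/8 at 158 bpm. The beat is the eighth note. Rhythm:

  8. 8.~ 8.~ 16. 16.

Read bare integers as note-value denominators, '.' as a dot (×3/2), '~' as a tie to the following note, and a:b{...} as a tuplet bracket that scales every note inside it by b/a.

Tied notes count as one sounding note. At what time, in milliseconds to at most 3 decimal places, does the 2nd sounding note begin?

1. 0.0ms @ 0 + 569.62ms (3/2)
2. 569.62ms @ 3/2 + 1424.051ms (15/4)
3. 1993.671ms @ 21/4 + 284.81ms (3/4)

note 2 onset = 3/2b = 569.62ms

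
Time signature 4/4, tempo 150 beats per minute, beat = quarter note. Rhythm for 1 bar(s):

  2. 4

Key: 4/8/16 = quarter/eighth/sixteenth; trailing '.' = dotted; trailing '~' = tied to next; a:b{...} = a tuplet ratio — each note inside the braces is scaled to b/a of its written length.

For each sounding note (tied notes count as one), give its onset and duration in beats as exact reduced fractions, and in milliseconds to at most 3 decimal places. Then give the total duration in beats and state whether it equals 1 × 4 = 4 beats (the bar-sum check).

1) 0.0ms=0b +1200.0ms=3b
2) 1200.0ms=3b +400.0ms=1b
Σ=4b of 4 (150bpm 4/4) — PASS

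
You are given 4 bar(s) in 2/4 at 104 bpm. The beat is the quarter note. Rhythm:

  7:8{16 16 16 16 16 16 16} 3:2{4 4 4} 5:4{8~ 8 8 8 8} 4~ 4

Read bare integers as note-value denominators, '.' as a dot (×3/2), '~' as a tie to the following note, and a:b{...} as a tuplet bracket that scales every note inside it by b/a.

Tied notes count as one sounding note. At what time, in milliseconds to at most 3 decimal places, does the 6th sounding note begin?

1. 0.0ms @ 0 + 164.835ms (2/7)
2. 164.835ms @ 2/7 + 164.835ms (2/7)
3. 329.67ms @ 4/7 + 164.835ms (2/7)
4. 494.505ms @ 6/7 + 164.835ms (2/7)
5. 659.341ms @ 8/7 + 164.835ms (2/7)
6. 824.176ms @ 10/7 + 164.835ms (2/7)
7. 989.011ms @ 12/7 + 164.835ms (2/7)
8. 1153.846ms @ 2 + 384.615ms (2/3)
9. 1538.462ms @ 8/3 + 384.615ms (2/3)
10. 1923.077ms @ 10/3 + 384.615ms (2/3)
11. 2307.692ms @ 4 + 461.538ms (4/5)
12. 2769.231ms @ 24/5 + 230.769ms (2/5)
13. 3000.0ms @ 26/5 + 230.769ms (2/5)
14. 3230.769ms @ 28/5 + 230.769ms (2/5)
15. 3461.538ms @ 6 + 1153.846ms (2)

note 6 onset = 10/7b = 824.176ms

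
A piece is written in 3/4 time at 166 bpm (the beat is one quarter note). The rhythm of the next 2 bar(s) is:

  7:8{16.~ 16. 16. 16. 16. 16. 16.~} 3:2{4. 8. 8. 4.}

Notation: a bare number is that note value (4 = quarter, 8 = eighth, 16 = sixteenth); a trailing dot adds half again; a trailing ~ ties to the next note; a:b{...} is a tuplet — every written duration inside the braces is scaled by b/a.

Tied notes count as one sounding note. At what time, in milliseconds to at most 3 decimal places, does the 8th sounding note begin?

note 8 onset = 9/2b = 1626.506ms

1. 0.0ms @ 0 + 309.811ms (6/7)
2. 309.811ms @ 6/7 + 154.905ms (3/7)
3. 464.716ms @ 9/7 + 154.905ms (3/7)
4. 619.621ms @ 12/7 + 154.905ms (3/7)
5. 774.527ms @ 15/7 + 154.905ms (3/7)
6. 929.432ms @ 18/7 + 516.351ms (10/7)
7. 1445.783ms @ 4 + 180.723ms (1/2)
8. 1626.506ms @ 9/2 + 180.723ms (1/2)
9. 1807.229ms @ 5 + 361.446ms (1)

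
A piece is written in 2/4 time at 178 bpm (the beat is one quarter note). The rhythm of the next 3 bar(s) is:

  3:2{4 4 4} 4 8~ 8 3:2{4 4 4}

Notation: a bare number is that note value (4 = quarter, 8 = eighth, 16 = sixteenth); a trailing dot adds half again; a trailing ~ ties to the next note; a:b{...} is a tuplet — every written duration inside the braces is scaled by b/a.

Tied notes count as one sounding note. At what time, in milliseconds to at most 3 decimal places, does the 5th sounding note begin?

note 5 onset = 3b = 1011.236ms

1. 0.0ms @ 0 + 224.719ms (2/3)
2. 224.719ms @ 2/3 + 224.719ms (2/3)
3. 449.438ms @ 4/3 + 224.719ms (2/3)
4. 674.157ms @ 2 + 337.079ms (1)
5. 1011.236ms @ 3 + 337.079ms (1)
6. 1348.315ms @ 4 + 224.719ms (2/3)
7. 1573.034ms @ 14/3 + 224.719ms (2/3)
8. 1797.753ms @ 16/3 + 224.719ms (2/3)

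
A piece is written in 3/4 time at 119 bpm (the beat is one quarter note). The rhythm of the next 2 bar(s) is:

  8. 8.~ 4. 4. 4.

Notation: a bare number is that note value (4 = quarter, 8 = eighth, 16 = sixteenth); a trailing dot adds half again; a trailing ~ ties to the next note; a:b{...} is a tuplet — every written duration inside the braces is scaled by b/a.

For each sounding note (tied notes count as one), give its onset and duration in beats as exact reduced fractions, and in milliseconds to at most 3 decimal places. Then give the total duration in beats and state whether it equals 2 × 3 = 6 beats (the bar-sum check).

1) 0.0ms=0b +378.151ms=3/4b
2) 378.151ms=3/4b +1134.454ms=9/4b
3) 1512.605ms=3b +756.303ms=3/2b
4) 2268.908ms=9/2b +756.303ms=3/2b
Σ=6b of 6 (119bpm 3/4) — PASS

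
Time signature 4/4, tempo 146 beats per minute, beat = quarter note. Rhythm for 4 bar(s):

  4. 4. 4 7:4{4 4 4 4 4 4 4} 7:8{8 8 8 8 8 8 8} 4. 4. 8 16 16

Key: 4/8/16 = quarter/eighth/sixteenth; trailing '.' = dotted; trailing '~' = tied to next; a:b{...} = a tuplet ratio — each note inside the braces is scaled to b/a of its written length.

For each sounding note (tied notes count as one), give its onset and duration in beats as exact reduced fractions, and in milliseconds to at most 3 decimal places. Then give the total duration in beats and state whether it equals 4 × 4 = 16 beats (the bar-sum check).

1) 0.0ms=0b +616.438ms=3/2b
2) 616.438ms=3/2b +616.438ms=3/2b
3) 1232.877ms=3b +410.959ms=1b
4) 1643.836ms=4b +234.834ms=4/7b
5) 1878.669ms=32/7b +234.834ms=4/7b
6) 2113.503ms=36/7b +234.834ms=4/7b
7) 2348.337ms=40/7b +234.834ms=4/7b
8) 2583.17ms=44/7b +234.834ms=4/7b
9) 2818.004ms=48/7b +234.834ms=4/7b
10) 3052.838ms=52/7b +234.834ms=4/7b
11) 3287.671ms=8b +234.834ms=4/7b
12) 3522.505ms=60/7b +234.834ms=4/7b
13) 3757.339ms=64/7b +234.834ms=4/7b
14) 3992.172ms=68/7b +234.834ms=4/7b
15) 4227.006ms=72/7b +234.834ms=4/7b
16) 4461.84ms=76/7b +234.834ms=4/7b
17) 4696.673ms=80/7b +234.834ms=4/7b
18) 4931.507ms=12b +616.438ms=3/2b
19) 5547.945ms=27/2b +616.438ms=3/2b
20) 6164.384ms=15b +205.479ms=1/2b
21) 6369.863ms=31/2b +102.74ms=1/4b
22) 6472.603ms=63/4b +102.74ms=1/4b
Σ=16b of 16 (146bpm 4/4) — PASS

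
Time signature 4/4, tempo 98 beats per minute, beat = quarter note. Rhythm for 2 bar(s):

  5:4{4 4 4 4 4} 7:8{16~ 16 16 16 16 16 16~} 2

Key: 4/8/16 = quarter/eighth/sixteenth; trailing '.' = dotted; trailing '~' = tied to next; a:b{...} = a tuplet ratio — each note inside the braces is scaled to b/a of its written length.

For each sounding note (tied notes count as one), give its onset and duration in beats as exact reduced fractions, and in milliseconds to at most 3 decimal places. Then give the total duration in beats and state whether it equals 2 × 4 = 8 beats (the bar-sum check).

1) 0.0ms=0b +489.796ms=4/5b
2) 489.796ms=4/5b +489.796ms=4/5b
3) 979.592ms=8/5b +489.796ms=4/5b
4) 1469.388ms=12/5b +489.796ms=4/5b
5) 1959.184ms=16/5b +489.796ms=4/5b
6) 2448.98ms=4b +349.854ms=4/7b
7) 2798.834ms=32/7b +174.927ms=2/7b
8) 2973.761ms=34/7b +174.927ms=2/7b
9) 3148.688ms=36/7b +174.927ms=2/7b
10) 3323.615ms=38/7b +174.927ms=2/7b
11) 3498.542ms=40/7b +1399.417ms=16/7b
Σ=8b of 8 (98bpm 4/4) — PASS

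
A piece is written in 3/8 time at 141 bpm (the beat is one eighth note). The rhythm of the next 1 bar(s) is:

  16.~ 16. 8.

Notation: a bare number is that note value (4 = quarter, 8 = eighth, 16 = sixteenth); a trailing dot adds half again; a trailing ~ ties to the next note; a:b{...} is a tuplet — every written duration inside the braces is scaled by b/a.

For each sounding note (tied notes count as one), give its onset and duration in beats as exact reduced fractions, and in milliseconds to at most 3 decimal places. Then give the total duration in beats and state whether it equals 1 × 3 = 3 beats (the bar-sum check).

1) 0.0ms=0b +638.298ms=3/2b
2) 638.298ms=3/2b +638.298ms=3/2b
Σ=3b of 3 (141bpm 3/8) — PASS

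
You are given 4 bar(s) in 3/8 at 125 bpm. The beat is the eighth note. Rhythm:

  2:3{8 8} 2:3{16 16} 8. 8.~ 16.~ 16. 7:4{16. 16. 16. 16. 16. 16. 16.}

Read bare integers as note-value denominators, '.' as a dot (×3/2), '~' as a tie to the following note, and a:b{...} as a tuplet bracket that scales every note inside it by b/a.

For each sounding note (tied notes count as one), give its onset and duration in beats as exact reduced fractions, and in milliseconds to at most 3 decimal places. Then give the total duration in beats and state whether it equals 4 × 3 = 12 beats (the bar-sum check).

1) 0.0ms=0b +720.0ms=3/2b
2) 720.0ms=3/2b +720.0ms=3/2b
3) 1440.0ms=3b +360.0ms=3/4b
4) 1800.0ms=15/4b +360.0ms=3/4b
5) 2160.0ms=9/2b +720.0ms=3/2b
6) 2880.0ms=6b +1440.0ms=3b
7) 4320.0ms=9b +205.714ms=3/7b
8) 4525.714ms=66/7b +205.714ms=3/7b
9) 4731.429ms=69/7b +205.714ms=3/7b
10) 4937.143ms=72/7b +205.714ms=3/7b
11) 5142.857ms=75/7b +205.714ms=3/7b
12) 5348.571ms=78/7b +205.714ms=3/7b
13) 5554.286ms=81/7b +205.714ms=3/7b
Σ=12b of 12 (125bpm 3/8) — PASS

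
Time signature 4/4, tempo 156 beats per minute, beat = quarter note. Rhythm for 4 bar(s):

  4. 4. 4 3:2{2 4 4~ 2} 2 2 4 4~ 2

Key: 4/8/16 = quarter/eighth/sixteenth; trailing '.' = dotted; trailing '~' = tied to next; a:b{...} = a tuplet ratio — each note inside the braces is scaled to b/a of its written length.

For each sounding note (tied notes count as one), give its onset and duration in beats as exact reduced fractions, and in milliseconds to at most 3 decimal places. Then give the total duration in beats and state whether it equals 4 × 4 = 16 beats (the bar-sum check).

1) 0.0ms=0b +576.923ms=3/2b
2) 576.923ms=3/2b +576.923ms=3/2b
3) 1153.846ms=3b +384.615ms=1b
4) 1538.462ms=4b +512.821ms=4/3b
5) 2051.282ms=16/3b +256.41ms=2/3b
6) 2307.692ms=6b +769.231ms=2b
7) 3076.923ms=8b +769.231ms=2b
8) 3846.154ms=10b +769.231ms=2b
9) 4615.385ms=12b +384.615ms=1b
10) 5000.0ms=13b +1153.846ms=3b
Σ=16b of 16 (156bpm 4/4) — PASS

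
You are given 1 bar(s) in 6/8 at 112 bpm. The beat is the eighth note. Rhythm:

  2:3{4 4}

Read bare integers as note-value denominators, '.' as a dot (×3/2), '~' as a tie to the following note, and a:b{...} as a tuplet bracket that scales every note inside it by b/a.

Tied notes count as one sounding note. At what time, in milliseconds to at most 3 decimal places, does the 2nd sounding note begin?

1. 0.0ms @ 0 + 1607.143ms (3)
2. 1607.143ms @ 3 + 1607.143ms (3)

note 2 onset = 3b = 1607.143ms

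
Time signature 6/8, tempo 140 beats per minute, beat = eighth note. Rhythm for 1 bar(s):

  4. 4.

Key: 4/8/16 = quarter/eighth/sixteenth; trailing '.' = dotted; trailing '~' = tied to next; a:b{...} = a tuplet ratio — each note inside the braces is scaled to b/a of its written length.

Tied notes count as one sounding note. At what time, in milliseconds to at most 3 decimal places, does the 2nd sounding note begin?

1. 0.0ms @ 0 + 1285.714ms (3)
2. 1285.714ms @ 3 + 1285.714ms (3)

note 2 onset = 3b = 1285.714ms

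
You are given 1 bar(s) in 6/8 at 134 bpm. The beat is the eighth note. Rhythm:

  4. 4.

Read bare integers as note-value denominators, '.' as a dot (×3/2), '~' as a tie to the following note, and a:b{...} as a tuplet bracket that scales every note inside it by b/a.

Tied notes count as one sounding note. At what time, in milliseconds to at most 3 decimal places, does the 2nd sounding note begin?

note 2 onset = 3b = 1343.284ms

1. 0.0ms @ 0 + 1343.284ms (3)
2. 1343.284ms @ 3 + 1343.284ms (3)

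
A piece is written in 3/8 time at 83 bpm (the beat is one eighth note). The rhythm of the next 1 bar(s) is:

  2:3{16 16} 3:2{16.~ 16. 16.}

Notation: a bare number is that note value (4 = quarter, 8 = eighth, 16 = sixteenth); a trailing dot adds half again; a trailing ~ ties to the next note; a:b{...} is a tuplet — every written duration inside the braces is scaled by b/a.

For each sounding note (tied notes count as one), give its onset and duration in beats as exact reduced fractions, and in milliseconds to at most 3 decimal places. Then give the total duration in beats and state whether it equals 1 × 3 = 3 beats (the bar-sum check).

1) 0.0ms=0b +542.169ms=3/4b
2) 542.169ms=3/4b +542.169ms=3/4b
3) 1084.337ms=3/2b +722.892ms=1b
4) 1807.229ms=5/2b +361.446ms=1/2b
Σ=3b of 3 (83bpm 3/8) — PASS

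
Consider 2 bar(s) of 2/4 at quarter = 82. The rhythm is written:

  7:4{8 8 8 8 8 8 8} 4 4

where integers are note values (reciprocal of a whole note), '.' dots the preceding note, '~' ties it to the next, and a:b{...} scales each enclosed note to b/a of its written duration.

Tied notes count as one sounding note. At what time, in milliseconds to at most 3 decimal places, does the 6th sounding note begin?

1. 0.0ms @ 0 + 209.059ms (2/7)
2. 209.059ms @ 2/7 + 209.059ms (2/7)
3. 418.118ms @ 4/7 + 209.059ms (2/7)
4. 627.178ms @ 6/7 + 209.059ms (2/7)
5. 836.237ms @ 8/7 + 209.059ms (2/7)
6. 1045.296ms @ 10/7 + 209.059ms (2/7)
7. 1254.355ms @ 12/7 + 209.059ms (2/7)
8. 1463.415ms @ 2 + 731.707ms (1)
9. 2195.122ms @ 3 + 731.707ms (1)

note 6 onset = 10/7b = 1045.296ms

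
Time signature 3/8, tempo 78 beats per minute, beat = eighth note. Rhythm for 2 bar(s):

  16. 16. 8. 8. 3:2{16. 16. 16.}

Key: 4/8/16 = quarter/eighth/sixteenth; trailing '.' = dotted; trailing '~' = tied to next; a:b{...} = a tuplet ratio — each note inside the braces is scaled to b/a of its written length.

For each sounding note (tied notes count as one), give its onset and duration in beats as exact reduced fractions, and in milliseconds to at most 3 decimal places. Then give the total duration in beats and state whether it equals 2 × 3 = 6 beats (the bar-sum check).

1) 0.0ms=0b +576.923ms=3/4b
2) 576.923ms=3/4b +576.923ms=3/4b
3) 1153.846ms=3/2b +1153.846ms=3/2b
4) 2307.692ms=3b +1153.846ms=3/2b
5) 3461.538ms=9/2b +384.615ms=1/2b
6) 3846.154ms=5b +384.615ms=1/2b
7) 4230.769ms=11/2b +384.615ms=1/2b
Σ=6b of 6 (78bpm 3/8) — PASS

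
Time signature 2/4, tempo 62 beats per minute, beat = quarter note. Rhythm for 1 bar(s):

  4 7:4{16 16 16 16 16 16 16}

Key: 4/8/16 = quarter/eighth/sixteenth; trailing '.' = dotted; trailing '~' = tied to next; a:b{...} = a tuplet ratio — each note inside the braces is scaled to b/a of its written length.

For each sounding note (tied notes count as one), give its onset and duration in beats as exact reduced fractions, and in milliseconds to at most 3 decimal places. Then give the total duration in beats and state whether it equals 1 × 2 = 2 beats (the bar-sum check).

1) 0.0ms=0b +967.742ms=1b
2) 967.742ms=1b +138.249ms=1/7b
3) 1105.991ms=8/7b +138.249ms=1/7b
4) 1244.24ms=9/7b +138.249ms=1/7b
5) 1382.488ms=10/7b +138.249ms=1/7b
6) 1520.737ms=11/7b +138.249ms=1/7b
7) 1658.986ms=12/7b +138.249ms=1/7b
8) 1797.235ms=13/7b +138.249ms=1/7b
Σ=2b of 2 (62bpm 2/4) — PASS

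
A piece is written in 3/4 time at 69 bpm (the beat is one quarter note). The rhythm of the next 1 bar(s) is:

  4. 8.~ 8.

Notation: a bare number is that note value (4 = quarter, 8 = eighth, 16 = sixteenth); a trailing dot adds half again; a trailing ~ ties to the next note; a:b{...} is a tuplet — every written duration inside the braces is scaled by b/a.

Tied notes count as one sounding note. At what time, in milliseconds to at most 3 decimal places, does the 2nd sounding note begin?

1. 0.0ms @ 0 + 1304.348ms (3/2)
2. 1304.348ms @ 3/2 + 1304.348ms (3/2)

note 2 onset = 3/2b = 1304.348ms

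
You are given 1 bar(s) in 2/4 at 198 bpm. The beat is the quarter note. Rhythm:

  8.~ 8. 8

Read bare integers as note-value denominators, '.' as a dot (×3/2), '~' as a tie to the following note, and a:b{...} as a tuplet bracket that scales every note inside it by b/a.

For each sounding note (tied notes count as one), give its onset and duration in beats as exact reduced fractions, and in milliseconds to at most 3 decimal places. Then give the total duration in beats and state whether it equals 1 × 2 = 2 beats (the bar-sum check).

1) 0.0ms=0b +454.545ms=3/2b
2) 454.545ms=3/2b +151.515ms=1/2b
Σ=2b of 2 (198bpm 2/4) — PASS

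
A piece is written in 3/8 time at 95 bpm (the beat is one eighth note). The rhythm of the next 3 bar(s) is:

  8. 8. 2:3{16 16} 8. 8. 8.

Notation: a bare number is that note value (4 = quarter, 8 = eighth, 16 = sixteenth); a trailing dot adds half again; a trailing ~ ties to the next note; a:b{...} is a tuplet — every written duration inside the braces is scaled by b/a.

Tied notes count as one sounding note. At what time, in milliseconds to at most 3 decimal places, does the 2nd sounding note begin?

note 2 onset = 3/2b = 947.368ms

1. 0.0ms @ 0 + 947.368ms (3/2)
2. 947.368ms @ 3/2 + 947.368ms (3/2)
3. 1894.737ms @ 3 + 473.684ms (3/4)
4. 2368.421ms @ 15/4 + 473.684ms (3/4)
5. 2842.105ms @ 9/2 + 947.368ms (3/2)
6. 3789.474ms @ 6 + 947.368ms (3/2)
7. 4736.842ms @ 15/2 + 947.368ms (3/2)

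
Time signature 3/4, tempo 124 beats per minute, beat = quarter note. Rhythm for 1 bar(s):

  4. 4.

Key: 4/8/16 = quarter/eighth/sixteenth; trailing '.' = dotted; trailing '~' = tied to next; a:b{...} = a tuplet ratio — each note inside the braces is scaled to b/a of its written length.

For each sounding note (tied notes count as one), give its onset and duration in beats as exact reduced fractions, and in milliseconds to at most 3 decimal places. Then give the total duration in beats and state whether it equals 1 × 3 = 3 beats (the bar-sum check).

1) 0.0ms=0b +725.806ms=3/2b
2) 725.806ms=3/2b +725.806ms=3/2b
Σ=3b of 3 (124bpm 3/4) — PASS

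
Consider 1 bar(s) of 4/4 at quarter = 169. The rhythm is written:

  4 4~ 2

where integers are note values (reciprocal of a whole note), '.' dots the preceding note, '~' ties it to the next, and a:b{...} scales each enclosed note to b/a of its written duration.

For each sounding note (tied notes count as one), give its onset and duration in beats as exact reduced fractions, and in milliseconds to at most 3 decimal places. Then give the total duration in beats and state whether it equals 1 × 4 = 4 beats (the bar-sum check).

1) 0.0ms=0b +355.03ms=1b
2) 355.03ms=1b +1065.089ms=3b
Σ=4b of 4 (169bpm 4/4) — PASS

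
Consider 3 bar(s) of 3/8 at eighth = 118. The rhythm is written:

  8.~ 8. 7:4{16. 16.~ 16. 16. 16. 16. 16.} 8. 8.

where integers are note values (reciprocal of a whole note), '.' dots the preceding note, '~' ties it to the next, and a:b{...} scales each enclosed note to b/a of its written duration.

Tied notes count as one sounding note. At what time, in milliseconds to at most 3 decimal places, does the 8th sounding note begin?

1. 0.0ms @ 0 + 1525.424ms (3)
2. 1525.424ms @ 3 + 217.918ms (3/7)
3. 1743.341ms @ 24/7 + 435.835ms (6/7)
4. 2179.177ms @ 30/7 + 217.918ms (3/7)
5. 2397.094ms @ 33/7 + 217.918ms (3/7)
6. 2615.012ms @ 36/7 + 217.918ms (3/7)
7. 2832.93ms @ 39/7 + 217.918ms (3/7)
8. 3050.847ms @ 6 + 762.712ms (3/2)
9. 3813.559ms @ 15/2 + 762.712ms (3/2)

note 8 onset = 6b = 3050.847ms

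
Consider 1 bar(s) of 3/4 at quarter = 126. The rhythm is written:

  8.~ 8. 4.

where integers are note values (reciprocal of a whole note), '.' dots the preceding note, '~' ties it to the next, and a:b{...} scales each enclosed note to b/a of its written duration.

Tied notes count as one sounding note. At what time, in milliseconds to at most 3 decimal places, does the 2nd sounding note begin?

note 2 onset = 3/2b = 714.286ms

1. 0.0ms @ 0 + 714.286ms (3/2)
2. 714.286ms @ 3/2 + 714.286ms (3/2)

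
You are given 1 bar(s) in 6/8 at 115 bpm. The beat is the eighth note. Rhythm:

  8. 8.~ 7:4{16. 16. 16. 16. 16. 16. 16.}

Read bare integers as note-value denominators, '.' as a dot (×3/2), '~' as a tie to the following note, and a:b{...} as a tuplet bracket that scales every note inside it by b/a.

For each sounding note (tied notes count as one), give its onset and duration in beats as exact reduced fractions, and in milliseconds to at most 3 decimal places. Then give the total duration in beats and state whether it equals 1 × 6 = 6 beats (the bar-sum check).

1) 0.0ms=0b +782.609ms=3/2b
2) 782.609ms=3/2b +1006.211ms=27/14b
3) 1788.82ms=24/7b +223.602ms=3/7b
4) 2012.422ms=27/7b +223.602ms=3/7b
5) 2236.025ms=30/7b +223.602ms=3/7b
6) 2459.627ms=33/7b +223.602ms=3/7b
7) 2683.23ms=36/7b +223.602ms=3/7b
8) 2906.832ms=39/7b +223.602ms=3/7b
Σ=6b of 6 (115bpm 6/8) — PASS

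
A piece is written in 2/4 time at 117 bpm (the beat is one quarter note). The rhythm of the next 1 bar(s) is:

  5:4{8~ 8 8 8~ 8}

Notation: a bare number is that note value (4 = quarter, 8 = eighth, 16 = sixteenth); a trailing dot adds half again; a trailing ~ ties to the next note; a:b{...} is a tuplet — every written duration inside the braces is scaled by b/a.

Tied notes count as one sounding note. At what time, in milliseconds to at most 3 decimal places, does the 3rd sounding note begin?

1. 0.0ms @ 0 + 410.256ms (4/5)
2. 410.256ms @ 4/5 + 205.128ms (2/5)
3. 615.385ms @ 6/5 + 410.256ms (4/5)

note 3 onset = 6/5b = 615.385ms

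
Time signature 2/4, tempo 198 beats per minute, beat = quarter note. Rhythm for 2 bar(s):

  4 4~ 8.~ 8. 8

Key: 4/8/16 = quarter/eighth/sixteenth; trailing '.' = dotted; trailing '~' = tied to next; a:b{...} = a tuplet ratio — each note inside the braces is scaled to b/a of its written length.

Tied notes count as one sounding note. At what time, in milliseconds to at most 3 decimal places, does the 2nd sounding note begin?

note 2 onset = 1b = 303.03ms

1. 0.0ms @ 0 + 303.03ms (1)
2. 303.03ms @ 1 + 757.576ms (5/2)
3. 1060.606ms @ 7/2 + 151.515ms (1/2)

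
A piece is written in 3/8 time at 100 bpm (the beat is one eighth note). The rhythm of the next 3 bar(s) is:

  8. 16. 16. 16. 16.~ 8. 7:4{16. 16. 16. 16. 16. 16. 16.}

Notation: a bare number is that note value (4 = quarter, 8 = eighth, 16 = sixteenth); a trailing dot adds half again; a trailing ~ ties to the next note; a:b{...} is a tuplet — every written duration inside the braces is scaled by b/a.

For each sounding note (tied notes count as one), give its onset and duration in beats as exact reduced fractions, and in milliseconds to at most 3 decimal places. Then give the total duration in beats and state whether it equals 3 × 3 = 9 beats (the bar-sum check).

1) 0.0ms=0b +900.0ms=3/2b
2) 900.0ms=3/2b +450.0ms=3/4b
3) 1350.0ms=9/4b +450.0ms=3/4b
4) 1800.0ms=3b +450.0ms=3/4b
5) 2250.0ms=15/4b +1350.0ms=9/4b
6) 3600.0ms=6b +257.143ms=3/7b
7) 3857.143ms=45/7b +257.143ms=3/7b
8) 4114.286ms=48/7b +257.143ms=3/7b
9) 4371.429ms=51/7b +257.143ms=3/7b
10) 4628.571ms=54/7b +257.143ms=3/7b
11) 4885.714ms=57/7b +257.143ms=3/7b
12) 5142.857ms=60/7b +257.143ms=3/7b
Σ=9b of 9 (100bpm 3/8) — PASS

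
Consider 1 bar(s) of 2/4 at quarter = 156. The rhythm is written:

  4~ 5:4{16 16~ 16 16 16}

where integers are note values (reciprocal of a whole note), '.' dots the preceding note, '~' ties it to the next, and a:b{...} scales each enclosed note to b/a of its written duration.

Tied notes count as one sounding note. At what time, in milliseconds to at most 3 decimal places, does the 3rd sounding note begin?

1. 0.0ms @ 0 + 461.538ms (6/5)
2. 461.538ms @ 6/5 + 153.846ms (2/5)
3. 615.385ms @ 8/5 + 76.923ms (1/5)
4. 692.308ms @ 9/5 + 76.923ms (1/5)

note 3 onset = 8/5b = 615.385ms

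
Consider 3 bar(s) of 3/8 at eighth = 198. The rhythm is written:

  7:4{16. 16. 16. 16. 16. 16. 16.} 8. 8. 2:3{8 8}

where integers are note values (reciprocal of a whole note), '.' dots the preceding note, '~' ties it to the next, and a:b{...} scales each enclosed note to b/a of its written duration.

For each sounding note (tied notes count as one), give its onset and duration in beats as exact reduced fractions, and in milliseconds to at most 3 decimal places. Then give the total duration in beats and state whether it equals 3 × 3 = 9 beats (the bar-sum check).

1) 0.0ms=0b +129.87ms=3/7b
2) 129.87ms=3/7b +129.87ms=3/7b
3) 259.74ms=6/7b +129.87ms=3/7b
4) 389.61ms=9/7b +129.87ms=3/7b
5) 519.481ms=12/7b +129.87ms=3/7b
6) 649.351ms=15/7b +129.87ms=3/7b
7) 779.221ms=18/7b +129.87ms=3/7b
8) 909.091ms=3b +454.545ms=3/2b
9) 1363.636ms=9/2b +454.545ms=3/2b
10) 1818.182ms=6b +454.545ms=3/2b
11) 2272.727ms=15/2b +454.545ms=3/2b
Σ=9b of 9 (198bpm 3/8) — PASS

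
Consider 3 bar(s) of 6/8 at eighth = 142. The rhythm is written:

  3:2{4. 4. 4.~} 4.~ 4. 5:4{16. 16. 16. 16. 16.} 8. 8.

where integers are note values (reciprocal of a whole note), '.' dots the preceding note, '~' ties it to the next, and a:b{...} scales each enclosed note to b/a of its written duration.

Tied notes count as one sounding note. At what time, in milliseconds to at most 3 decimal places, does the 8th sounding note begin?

note 8 onset = 72/5b = 6084.507ms

1. 0.0ms @ 0 + 845.07ms (2)
2. 845.07ms @ 2 + 845.07ms (2)
3. 1690.141ms @ 4 + 3380.282ms (8)
4. 5070.423ms @ 12 + 253.521ms (3/5)
5. 5323.944ms @ 63/5 + 253.521ms (3/5)
6. 5577.465ms @ 66/5 + 253.521ms (3/5)
7. 5830.986ms @ 69/5 + 253.521ms (3/5)
8. 6084.507ms @ 72/5 + 253.521ms (3/5)
9. 6338.028ms @ 15 + 633.803ms (3/2)
10. 6971.831ms @ 33/2 + 633.803ms (3/2)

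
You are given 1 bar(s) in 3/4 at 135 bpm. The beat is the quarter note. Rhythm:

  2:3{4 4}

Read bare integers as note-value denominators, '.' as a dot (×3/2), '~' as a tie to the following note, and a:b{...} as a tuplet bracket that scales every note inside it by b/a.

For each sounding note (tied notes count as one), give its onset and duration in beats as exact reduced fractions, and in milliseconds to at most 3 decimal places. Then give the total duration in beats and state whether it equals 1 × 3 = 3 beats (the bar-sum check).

1) 0.0ms=0b +666.667ms=3/2b
2) 666.667ms=3/2b +666.667ms=3/2b
Σ=3b of 3 (135bpm 3/4) — PASS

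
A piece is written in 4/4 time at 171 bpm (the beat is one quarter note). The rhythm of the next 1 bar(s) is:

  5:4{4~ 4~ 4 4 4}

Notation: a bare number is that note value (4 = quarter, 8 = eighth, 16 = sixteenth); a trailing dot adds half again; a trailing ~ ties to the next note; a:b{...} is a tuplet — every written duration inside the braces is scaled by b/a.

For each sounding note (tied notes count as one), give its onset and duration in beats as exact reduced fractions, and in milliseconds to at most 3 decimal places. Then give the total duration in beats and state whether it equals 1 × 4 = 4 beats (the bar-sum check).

1) 0.0ms=0b +842.105ms=12/5b
2) 842.105ms=12/5b +280.702ms=4/5b
3) 1122.807ms=16/5b +280.702ms=4/5b
Σ=4b of 4 (171bpm 4/4) — PASS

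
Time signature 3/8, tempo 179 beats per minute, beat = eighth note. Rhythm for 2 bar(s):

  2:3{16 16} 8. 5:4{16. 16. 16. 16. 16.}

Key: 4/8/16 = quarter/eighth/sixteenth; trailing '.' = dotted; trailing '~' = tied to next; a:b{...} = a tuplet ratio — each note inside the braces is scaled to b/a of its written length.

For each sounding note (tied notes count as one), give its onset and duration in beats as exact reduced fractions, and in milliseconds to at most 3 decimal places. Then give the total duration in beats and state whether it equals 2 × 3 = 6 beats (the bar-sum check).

1) 0.0ms=0b +251.397ms=3/4b
2) 251.397ms=3/4b +251.397ms=3/4b
3) 502.793ms=3/2b +502.793ms=3/2b
4) 1005.587ms=3b +201.117ms=3/5b
5) 1206.704ms=18/5b +201.117ms=3/5b
6) 1407.821ms=21/5b +201.117ms=3/5b
7) 1608.939ms=24/5b +201.117ms=3/5b
8) 1810.056ms=27/5b +201.117ms=3/5b
Σ=6b of 6 (179bpm 3/8) — PASS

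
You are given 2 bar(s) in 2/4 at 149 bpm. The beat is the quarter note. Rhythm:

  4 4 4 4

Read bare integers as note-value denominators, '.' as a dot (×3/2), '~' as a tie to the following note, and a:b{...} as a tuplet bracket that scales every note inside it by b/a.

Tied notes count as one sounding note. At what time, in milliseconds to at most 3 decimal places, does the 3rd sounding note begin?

1. 0.0ms @ 0 + 402.685ms (1)
2. 402.685ms @ 1 + 402.685ms (1)
3. 805.369ms @ 2 + 402.685ms (1)
4. 1208.054ms @ 3 + 402.685ms (1)

note 3 onset = 2b = 805.369ms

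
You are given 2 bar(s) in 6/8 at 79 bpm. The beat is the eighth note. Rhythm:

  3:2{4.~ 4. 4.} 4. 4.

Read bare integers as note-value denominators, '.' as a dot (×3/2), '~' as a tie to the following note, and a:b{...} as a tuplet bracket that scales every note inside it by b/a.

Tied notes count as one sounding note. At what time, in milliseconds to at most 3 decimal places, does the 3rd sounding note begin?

1. 0.0ms @ 0 + 3037.975ms (4)
2. 3037.975ms @ 4 + 1518.987ms (2)
3. 4556.962ms @ 6 + 2278.481ms (3)
4. 6835.443ms @ 9 + 2278.481ms (3)

note 3 onset = 6b = 4556.962ms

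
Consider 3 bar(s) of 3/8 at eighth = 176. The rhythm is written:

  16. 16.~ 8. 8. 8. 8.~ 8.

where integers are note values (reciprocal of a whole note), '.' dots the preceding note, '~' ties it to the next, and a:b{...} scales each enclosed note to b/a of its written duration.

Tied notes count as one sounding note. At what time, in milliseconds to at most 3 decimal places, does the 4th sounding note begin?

1. 0.0ms @ 0 + 255.682ms (3/4)
2. 255.682ms @ 3/4 + 767.045ms (9/4)
3. 1022.727ms @ 3 + 511.364ms (3/2)
4. 1534.091ms @ 9/2 + 511.364ms (3/2)
5. 2045.455ms @ 6 + 1022.727ms (3)

note 4 onset = 9/2b = 1534.091ms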